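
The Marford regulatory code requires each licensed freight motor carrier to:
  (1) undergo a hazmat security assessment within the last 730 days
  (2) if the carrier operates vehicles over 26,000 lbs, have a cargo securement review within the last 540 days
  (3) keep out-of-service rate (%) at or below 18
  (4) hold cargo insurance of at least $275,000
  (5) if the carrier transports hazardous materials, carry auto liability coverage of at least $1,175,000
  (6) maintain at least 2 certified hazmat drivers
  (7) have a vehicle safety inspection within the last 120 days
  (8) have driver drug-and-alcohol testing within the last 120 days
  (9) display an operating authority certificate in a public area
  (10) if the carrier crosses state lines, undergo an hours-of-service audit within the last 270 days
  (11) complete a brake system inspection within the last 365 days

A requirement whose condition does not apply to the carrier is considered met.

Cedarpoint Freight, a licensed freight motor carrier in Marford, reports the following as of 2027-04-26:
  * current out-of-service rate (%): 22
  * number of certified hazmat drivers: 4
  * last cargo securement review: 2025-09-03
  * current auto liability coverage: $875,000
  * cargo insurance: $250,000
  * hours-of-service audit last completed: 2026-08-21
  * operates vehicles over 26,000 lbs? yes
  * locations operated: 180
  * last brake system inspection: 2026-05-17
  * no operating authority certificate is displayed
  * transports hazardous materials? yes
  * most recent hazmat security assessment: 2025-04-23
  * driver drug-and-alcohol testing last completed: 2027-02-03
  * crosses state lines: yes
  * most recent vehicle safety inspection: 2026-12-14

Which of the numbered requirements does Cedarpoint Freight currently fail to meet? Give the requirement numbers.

1, 2, 3, 4, 5, 7, 9

1. hazmat security assessment 733 days ago vs limit 730 → not met
2. condition 'operates vehicles over 26,000 lbs' holds; cargo securement review 600 days ago vs limit 540 → not met
3. out-of-service rate (%) 22 > 18 → not met
4. cargo insurance $250,000 < $275,000 → not met
5. condition 'transports hazardous materials' holds; auto liability coverage $875,000 < $1,175,000 → not met
6. certified hazmat drivers 4 ≥ 2 → met
7. vehicle safety inspection 133 days ago vs limit 120 → not met
8. driver drug-and-alcohol testing 82 days ago vs limit 120 → met
9. operating authority certificate absent → not met
10. condition 'crosses state lines' holds; hours-of-service audit 248 days ago vs limit 270 → met
11. brake system inspection 344 days ago vs limit 365 → met
Not met: 1, 2, 3, 4, 5, 7, 9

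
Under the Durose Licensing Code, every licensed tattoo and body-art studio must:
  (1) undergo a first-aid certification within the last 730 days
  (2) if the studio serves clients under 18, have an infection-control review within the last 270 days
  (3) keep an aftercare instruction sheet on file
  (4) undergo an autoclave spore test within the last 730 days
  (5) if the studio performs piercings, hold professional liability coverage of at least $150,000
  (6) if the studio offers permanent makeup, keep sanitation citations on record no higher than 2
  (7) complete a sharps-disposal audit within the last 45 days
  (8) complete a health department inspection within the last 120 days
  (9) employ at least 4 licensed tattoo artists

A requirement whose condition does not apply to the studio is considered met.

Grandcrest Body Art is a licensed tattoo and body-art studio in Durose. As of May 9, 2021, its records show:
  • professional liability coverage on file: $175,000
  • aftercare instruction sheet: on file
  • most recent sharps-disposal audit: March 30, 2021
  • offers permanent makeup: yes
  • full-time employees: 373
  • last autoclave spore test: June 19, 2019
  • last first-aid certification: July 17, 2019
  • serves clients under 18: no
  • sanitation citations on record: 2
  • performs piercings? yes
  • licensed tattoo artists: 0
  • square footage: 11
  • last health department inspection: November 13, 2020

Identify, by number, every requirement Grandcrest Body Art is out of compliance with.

1. first-aid certification 662 days ago vs limit 730 → met
2. condition 'serves clients under 18' does not hold → requirement n/a → met
3. aftercare instruction sheet present → met
4. autoclave spore test 690 days ago vs limit 730 → met
5. condition 'performs piercings' holds; professional liability coverage $175,000 ≥ $150,000 → met
6. condition 'offers permanent makeup' holds; sanitation citations on record 2 ≤ 2 → met
7. sharps-disposal audit 40 days ago vs limit 45 → met
8. health department inspection 177 days ago vs limit 120 → not met
9. licensed tattoo artists 0 < 4 → not met
Not met: 8, 9

8, 9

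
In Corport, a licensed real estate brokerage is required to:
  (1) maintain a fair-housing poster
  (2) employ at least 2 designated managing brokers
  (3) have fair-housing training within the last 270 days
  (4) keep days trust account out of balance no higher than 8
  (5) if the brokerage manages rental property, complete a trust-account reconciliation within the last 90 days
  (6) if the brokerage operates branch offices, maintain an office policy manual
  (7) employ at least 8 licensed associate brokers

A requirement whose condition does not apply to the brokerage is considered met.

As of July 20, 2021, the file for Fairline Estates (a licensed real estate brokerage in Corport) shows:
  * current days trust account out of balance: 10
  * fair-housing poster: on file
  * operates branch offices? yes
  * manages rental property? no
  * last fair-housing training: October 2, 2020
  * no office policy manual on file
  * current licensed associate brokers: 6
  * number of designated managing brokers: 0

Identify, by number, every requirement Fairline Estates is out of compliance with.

2, 3, 4, 6, 7

1. fair-housing poster present → met
2. designated managing brokers 0 < 2 → not met
3. fair-housing training 291 days ago vs limit 270 → not met
4. days trust account out of balance 10 > 8 → not met
5. condition 'manages rental property' does not hold → requirement n/a → met
6. condition 'operates branch offices' holds; office policy manual absent → not met
7. licensed associate brokers 6 < 8 → not met
Not met: 2, 3, 4, 6, 7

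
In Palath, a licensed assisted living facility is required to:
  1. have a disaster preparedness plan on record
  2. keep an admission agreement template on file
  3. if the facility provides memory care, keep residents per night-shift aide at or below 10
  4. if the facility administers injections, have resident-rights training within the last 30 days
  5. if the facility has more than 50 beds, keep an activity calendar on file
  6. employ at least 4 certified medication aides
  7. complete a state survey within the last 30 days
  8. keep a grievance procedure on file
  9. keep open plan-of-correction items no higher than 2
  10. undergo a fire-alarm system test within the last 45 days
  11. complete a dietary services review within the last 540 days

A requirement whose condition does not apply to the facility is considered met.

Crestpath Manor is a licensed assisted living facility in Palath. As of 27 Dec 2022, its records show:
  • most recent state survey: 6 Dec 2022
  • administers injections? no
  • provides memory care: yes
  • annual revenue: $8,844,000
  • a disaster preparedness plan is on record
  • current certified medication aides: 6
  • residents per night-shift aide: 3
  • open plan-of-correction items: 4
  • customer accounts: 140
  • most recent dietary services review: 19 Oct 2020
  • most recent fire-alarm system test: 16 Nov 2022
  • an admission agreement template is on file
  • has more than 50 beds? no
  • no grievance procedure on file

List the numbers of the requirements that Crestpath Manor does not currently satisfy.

1. disaster preparedness plan present → met
2. admission agreement template present → met
3. condition 'provides memory care' holds; residents per night-shift aide 3 ≤ 10 → met
4. condition 'administers injections' does not hold → requirement n/a → met
5. condition 'has more than 50 beds' does not hold → requirement n/a → met
6. certified medication aides 6 ≥ 4 → met
7. state survey 21 days ago vs limit 30 → met
8. grievance procedure absent → not met
9. open plan-of-correction items 4 > 2 → not met
10. fire-alarm system test 41 days ago vs limit 45 → met
11. dietary services review 799 days ago vs limit 540 → not met
Not met: 8, 9, 11

8, 9, 11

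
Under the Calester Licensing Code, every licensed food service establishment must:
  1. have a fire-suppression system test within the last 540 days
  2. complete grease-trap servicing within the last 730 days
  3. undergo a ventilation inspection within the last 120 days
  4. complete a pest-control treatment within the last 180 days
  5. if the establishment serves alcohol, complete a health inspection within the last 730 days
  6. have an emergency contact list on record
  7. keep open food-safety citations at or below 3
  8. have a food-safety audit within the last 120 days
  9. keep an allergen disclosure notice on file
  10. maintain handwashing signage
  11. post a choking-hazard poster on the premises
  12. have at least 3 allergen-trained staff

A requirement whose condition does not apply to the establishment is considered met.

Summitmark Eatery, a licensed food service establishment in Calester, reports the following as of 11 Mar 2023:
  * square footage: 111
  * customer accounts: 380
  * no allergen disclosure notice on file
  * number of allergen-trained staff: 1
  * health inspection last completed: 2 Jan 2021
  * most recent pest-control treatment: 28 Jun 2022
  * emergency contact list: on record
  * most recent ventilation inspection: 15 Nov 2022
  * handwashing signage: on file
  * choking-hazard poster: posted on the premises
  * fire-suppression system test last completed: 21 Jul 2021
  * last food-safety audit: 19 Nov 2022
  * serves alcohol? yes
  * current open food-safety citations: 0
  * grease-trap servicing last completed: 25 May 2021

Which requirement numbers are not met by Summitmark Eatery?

1. fire-suppression system test 598 days ago vs limit 540 → not met
2. grease-trap servicing 655 days ago vs limit 730 → met
3. ventilation inspection 116 days ago vs limit 120 → met
4. pest-control treatment 256 days ago vs limit 180 → not met
5. condition 'serves alcohol' holds; health inspection 798 days ago vs limit 730 → not met
6. emergency contact list present → met
7. open food-safety citations 0 ≤ 3 → met
8. food-safety audit 112 days ago vs limit 120 → met
9. allergen disclosure notice absent → not met
10. handwashing signage present → met
11. choking-hazard poster present → met
12. allergen-trained staff 1 < 3 → not met
Not met: 1, 4, 5, 9, 12

1, 4, 5, 9, 12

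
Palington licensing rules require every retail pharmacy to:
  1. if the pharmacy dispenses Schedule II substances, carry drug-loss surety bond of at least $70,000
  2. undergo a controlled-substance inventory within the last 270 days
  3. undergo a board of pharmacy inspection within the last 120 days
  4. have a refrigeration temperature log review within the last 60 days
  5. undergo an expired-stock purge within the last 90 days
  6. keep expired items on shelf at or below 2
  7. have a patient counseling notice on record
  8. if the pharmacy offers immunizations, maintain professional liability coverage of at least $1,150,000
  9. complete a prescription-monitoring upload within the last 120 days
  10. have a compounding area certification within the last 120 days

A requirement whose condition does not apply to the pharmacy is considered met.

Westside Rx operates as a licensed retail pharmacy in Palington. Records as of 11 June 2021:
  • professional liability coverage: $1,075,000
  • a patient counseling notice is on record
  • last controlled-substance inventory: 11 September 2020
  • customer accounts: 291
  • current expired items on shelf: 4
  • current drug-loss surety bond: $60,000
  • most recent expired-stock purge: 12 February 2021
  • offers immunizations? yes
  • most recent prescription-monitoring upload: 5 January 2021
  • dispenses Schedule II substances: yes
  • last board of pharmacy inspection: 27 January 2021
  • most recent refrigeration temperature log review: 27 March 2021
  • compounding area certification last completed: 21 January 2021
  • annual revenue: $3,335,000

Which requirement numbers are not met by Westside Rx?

1, 2, 3, 4, 5, 6, 8, 9, 10

1. condition 'dispenses Schedule II substances' holds; drug-loss surety bond $60,000 < $70,000 → not met
2. controlled-substance inventory 273 days ago vs limit 270 → not met
3. board of pharmacy inspection 135 days ago vs limit 120 → not met
4. refrigeration temperature log review 76 days ago vs limit 60 → not met
5. expired-stock purge 119 days ago vs limit 90 → not met
6. expired items on shelf 4 > 2 → not met
7. patient counseling notice present → met
8. condition 'offers immunizations' holds; professional liability coverage $1,075,000 < $1,150,000 → not met
9. prescription-monitoring upload 157 days ago vs limit 120 → not met
10. compounding area certification 141 days ago vs limit 120 → not met
Not met: 1, 2, 3, 4, 5, 6, 8, 9, 10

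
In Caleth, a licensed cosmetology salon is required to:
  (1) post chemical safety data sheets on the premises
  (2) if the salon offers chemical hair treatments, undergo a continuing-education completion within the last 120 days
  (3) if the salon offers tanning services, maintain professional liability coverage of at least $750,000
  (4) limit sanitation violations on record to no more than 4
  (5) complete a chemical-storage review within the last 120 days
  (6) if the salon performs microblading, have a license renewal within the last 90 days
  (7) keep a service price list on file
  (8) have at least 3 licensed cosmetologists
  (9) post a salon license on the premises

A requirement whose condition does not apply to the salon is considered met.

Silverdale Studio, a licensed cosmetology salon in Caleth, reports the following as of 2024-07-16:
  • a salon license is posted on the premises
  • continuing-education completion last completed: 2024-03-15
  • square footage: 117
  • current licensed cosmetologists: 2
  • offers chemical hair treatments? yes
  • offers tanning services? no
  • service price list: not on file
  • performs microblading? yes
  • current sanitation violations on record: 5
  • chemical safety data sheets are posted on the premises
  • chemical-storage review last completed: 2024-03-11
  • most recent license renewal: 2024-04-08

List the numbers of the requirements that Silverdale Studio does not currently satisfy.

2, 4, 5, 6, 7, 8

1. chemical safety data sheets present → met
2. condition 'offers chemical hair treatments' holds; continuing-education completion 123 days ago vs limit 120 → not met
3. condition 'offers tanning services' does not hold → requirement n/a → met
4. sanitation violations on record 5 > 4 → not met
5. chemical-storage review 127 days ago vs limit 120 → not met
6. condition 'performs microblading' holds; license renewal 99 days ago vs limit 90 → not met
7. service price list absent → not met
8. licensed cosmetologists 2 < 3 → not met
9. salon license present → met
Not met: 2, 4, 5, 6, 7, 8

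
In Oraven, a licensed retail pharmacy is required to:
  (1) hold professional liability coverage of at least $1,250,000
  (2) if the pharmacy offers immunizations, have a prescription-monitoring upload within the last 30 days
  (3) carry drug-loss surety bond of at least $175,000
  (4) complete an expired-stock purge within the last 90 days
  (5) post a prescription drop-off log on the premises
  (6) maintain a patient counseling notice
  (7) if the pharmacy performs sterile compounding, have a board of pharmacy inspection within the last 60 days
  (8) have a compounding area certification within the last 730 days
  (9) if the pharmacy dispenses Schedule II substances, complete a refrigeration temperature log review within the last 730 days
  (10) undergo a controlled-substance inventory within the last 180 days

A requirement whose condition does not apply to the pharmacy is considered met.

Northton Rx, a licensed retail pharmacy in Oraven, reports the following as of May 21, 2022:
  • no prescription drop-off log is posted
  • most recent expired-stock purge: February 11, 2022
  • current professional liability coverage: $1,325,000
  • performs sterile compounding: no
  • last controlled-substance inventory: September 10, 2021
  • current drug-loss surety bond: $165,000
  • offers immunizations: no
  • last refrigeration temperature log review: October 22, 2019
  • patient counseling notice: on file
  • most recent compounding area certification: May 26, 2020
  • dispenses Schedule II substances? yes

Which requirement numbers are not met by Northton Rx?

3, 4, 5, 9, 10

1. professional liability coverage $1,325,000 ≥ $1,250,000 → met
2. condition 'offers immunizations' does not hold → requirement n/a → met
3. drug-loss surety bond $165,000 < $175,000 → not met
4. expired-stock purge 99 days ago vs limit 90 → not met
5. prescription drop-off log absent → not met
6. patient counseling notice present → met
7. condition 'performs sterile compounding' does not hold → requirement n/a → met
8. compounding area certification 725 days ago vs limit 730 → met
9. condition 'dispenses Schedule II substances' holds; refrigeration temperature log review 942 days ago vs limit 730 → not met
10. controlled-substance inventory 253 days ago vs limit 180 → not met
Not met: 3, 4, 5, 9, 10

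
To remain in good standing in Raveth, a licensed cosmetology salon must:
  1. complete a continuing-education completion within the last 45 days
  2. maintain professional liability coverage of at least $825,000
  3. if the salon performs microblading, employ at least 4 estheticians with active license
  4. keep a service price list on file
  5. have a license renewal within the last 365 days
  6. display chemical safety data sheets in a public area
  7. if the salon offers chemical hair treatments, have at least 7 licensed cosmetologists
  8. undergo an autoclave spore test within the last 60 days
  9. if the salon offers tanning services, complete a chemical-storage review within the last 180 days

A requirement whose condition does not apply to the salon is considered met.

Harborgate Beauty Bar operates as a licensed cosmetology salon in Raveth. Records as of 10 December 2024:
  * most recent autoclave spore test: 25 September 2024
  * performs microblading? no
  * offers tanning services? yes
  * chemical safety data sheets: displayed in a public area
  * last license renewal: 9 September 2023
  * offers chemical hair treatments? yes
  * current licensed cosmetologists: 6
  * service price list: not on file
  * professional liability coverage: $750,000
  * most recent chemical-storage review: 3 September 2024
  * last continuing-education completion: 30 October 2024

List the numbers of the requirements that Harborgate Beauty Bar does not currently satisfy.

2, 4, 5, 7, 8

1. continuing-education completion 41 days ago vs limit 45 → met
2. professional liability coverage $750,000 < $825,000 → not met
3. condition 'performs microblading' does not hold → requirement n/a → met
4. service price list absent → not met
5. license renewal 458 days ago vs limit 365 → not met
6. chemical safety data sheets present → met
7. condition 'offers chemical hair treatments' holds; licensed cosmetologists 6 < 7 → not met
8. autoclave spore test 76 days ago vs limit 60 → not met
9. condition 'offers tanning services' holds; chemical-storage review 98 days ago vs limit 180 → met
Not met: 2, 4, 5, 7, 8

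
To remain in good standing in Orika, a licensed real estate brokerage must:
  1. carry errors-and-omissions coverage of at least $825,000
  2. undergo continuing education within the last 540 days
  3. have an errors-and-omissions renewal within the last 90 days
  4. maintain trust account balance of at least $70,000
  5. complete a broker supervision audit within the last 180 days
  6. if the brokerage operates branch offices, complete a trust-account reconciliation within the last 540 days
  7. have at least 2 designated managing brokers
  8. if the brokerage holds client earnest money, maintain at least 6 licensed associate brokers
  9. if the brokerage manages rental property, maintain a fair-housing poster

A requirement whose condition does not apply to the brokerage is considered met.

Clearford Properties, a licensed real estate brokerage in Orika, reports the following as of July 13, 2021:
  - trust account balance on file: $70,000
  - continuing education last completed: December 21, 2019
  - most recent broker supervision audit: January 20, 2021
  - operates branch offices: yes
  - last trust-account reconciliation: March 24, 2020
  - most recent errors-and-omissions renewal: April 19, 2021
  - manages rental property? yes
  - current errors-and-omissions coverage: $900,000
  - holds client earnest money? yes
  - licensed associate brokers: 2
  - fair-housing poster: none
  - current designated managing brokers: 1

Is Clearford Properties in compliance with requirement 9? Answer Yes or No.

9. condition 'manages rental property' holds; fair-housing poster absent → not met

No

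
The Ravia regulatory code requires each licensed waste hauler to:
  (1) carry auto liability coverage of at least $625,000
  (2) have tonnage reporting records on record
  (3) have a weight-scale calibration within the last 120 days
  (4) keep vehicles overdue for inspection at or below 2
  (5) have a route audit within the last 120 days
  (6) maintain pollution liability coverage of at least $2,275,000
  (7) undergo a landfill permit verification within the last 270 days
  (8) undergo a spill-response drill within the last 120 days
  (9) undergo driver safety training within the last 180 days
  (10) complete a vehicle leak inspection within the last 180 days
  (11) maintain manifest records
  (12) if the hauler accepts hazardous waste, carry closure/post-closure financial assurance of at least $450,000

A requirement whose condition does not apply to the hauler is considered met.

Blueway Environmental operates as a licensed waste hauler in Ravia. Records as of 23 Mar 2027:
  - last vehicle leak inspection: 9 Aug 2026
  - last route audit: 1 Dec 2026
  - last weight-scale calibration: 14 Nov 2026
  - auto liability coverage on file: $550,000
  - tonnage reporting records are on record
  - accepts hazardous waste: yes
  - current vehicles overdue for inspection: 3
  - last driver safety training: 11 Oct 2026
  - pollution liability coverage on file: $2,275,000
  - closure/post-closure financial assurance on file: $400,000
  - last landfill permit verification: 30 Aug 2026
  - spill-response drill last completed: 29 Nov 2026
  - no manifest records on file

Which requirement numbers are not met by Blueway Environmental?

1, 3, 4, 10, 11, 12

1. auto liability coverage $550,000 < $625,000 → not met
2. tonnage reporting records present → met
3. weight-scale calibration 129 days ago vs limit 120 → not met
4. vehicles overdue for inspection 3 > 2 → not met
5. route audit 112 days ago vs limit 120 → met
6. pollution liability coverage $2,275,000 ≥ $2,275,000 → met
7. landfill permit verification 205 days ago vs limit 270 → met
8. spill-response drill 114 days ago vs limit 120 → met
9. driver safety training 163 days ago vs limit 180 → met
10. vehicle leak inspection 226 days ago vs limit 180 → not met
11. manifest records absent → not met
12. condition 'accepts hazardous waste' holds; closure/post-closure financial assurance $400,000 < $450,000 → not met
Not met: 1, 3, 4, 10, 11, 12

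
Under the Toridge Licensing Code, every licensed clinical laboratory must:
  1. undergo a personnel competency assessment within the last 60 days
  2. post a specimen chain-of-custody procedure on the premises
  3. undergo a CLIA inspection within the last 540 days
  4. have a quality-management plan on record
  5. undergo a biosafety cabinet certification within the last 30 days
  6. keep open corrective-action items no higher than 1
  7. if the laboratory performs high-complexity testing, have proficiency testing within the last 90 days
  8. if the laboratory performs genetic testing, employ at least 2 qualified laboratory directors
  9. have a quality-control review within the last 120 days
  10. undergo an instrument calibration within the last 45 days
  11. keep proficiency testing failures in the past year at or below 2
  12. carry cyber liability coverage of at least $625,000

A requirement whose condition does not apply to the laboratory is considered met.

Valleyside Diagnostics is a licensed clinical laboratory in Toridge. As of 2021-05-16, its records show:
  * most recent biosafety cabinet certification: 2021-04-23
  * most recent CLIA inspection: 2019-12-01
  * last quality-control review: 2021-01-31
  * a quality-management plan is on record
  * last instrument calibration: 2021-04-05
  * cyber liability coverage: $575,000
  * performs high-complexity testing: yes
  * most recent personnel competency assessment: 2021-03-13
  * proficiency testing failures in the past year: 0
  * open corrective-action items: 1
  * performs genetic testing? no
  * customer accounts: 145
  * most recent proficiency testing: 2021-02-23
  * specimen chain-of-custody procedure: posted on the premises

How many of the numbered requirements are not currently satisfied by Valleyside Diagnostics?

2

1. personnel competency assessment 64 days ago vs limit 60 → not met
2. specimen chain-of-custody procedure present → met
3. CLIA inspection 532 days ago vs limit 540 → met
4. quality-management plan present → met
5. biosafety cabinet certification 23 days ago vs limit 30 → met
6. open corrective-action items 1 ≤ 1 → met
7. condition 'performs high-complexity testing' holds; proficiency testing 82 days ago vs limit 90 → met
8. condition 'performs genetic testing' does not hold → requirement n/a → met
9. quality-control review 105 days ago vs limit 120 → met
10. instrument calibration 41 days ago vs limit 45 → met
11. proficiency testing failures in the past year 0 ≤ 2 → met
12. cyber liability coverage $575,000 < $625,000 → not met
Not met: 2 of 12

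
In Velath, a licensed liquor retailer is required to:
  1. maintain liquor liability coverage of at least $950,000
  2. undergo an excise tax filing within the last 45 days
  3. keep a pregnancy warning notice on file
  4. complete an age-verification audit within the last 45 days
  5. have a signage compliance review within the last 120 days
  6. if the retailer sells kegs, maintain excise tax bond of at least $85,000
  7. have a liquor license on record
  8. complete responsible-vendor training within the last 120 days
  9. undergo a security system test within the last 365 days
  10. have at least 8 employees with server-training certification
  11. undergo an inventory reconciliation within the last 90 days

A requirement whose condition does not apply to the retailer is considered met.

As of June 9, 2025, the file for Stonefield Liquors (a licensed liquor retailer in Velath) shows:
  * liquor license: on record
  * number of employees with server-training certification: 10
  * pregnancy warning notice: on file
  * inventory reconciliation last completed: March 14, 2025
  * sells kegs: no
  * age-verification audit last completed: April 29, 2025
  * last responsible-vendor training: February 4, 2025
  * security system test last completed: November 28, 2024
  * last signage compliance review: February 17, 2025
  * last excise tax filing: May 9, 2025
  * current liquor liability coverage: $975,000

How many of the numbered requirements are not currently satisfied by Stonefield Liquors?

1. liquor liability coverage $975,000 ≥ $950,000 → met
2. excise tax filing 31 days ago vs limit 45 → met
3. pregnancy warning notice present → met
4. age-verification audit 41 days ago vs limit 45 → met
5. signage compliance review 112 days ago vs limit 120 → met
6. condition 'sells kegs' does not hold → requirement n/a → met
7. liquor license present → met
8. responsible-vendor training 125 days ago vs limit 120 → not met
9. security system test 193 days ago vs limit 365 → met
10. employees with server-training certification 10 ≥ 8 → met
11. inventory reconciliation 87 days ago vs limit 90 → met
Not met: 1 of 11

1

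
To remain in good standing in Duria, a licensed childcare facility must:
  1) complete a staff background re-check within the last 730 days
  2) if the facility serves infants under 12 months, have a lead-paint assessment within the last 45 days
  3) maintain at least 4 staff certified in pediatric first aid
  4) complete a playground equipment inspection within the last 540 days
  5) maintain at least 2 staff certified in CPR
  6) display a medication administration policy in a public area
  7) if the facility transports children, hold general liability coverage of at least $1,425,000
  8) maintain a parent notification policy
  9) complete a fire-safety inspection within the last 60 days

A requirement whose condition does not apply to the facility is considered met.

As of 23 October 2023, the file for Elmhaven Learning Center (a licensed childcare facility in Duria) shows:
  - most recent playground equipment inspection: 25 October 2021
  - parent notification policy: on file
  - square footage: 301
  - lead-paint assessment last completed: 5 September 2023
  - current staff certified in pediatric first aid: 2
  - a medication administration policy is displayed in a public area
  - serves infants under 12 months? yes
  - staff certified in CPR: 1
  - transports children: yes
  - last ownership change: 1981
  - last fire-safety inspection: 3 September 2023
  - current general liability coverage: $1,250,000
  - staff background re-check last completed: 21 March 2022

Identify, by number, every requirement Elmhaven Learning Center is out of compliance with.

1. staff background re-check 581 days ago vs limit 730 → met
2. condition 'serves infants under 12 months' holds; lead-paint assessment 48 days ago vs limit 45 → not met
3. staff certified in pediatric first aid 2 < 4 → not met
4. playground equipment inspection 728 days ago vs limit 540 → not met
5. staff certified in CPR 1 < 2 → not met
6. medication administration policy present → met
7. condition 'transports children' holds; general liability coverage $1,250,000 < $1,425,000 → not met
8. parent notification policy present → met
9. fire-safety inspection 50 days ago vs limit 60 → met
Not met: 2, 3, 4, 5, 7

2, 3, 4, 5, 7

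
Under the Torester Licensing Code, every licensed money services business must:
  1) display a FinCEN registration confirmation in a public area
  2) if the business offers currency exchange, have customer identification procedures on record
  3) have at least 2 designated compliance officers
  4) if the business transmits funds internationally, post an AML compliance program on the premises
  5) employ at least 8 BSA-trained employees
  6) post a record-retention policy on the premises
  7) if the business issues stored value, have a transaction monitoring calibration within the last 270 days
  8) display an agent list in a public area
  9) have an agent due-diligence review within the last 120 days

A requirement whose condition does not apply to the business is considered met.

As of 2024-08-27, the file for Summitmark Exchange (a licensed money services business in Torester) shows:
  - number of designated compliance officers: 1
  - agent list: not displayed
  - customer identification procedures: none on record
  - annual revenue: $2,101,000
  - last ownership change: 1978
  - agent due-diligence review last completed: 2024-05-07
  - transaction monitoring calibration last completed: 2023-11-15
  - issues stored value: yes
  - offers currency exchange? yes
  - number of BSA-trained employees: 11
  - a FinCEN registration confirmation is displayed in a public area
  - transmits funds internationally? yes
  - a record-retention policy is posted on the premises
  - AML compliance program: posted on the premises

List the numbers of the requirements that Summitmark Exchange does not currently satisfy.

1. FinCEN registration confirmation present → met
2. condition 'offers currency exchange' holds; customer identification procedures absent → not met
3. designated compliance officers 1 < 2 → not met
4. condition 'transmits funds internationally' holds; AML compliance program present → met
5. BSA-trained employees 11 ≥ 8 → met
6. record-retention policy present → met
7. condition 'issues stored value' holds; transaction monitoring calibration 286 days ago vs limit 270 → not met
8. agent list absent → not met
9. agent due-diligence review 112 days ago vs limit 120 → met
Not met: 2, 3, 7, 8

2, 3, 7, 8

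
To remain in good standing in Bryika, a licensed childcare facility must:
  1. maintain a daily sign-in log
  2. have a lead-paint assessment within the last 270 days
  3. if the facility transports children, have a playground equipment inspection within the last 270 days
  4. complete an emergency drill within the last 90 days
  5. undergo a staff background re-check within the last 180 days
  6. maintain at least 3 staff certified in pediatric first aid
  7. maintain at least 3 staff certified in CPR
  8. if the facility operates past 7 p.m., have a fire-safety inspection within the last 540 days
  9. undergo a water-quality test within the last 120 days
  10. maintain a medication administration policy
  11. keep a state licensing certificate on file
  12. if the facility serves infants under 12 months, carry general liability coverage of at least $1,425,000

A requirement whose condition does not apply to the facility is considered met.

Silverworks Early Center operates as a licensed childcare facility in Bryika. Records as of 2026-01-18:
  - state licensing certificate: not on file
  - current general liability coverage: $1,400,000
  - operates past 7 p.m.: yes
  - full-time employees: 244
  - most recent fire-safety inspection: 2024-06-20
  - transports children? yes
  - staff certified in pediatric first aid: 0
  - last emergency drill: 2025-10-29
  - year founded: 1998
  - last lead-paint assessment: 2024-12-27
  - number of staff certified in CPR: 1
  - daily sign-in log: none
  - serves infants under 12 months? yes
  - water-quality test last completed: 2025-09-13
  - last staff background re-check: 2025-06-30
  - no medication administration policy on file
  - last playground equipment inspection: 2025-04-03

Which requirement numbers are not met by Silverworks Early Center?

1, 2, 3, 5, 6, 7, 8, 9, 10, 11, 12

1. daily sign-in log absent → not met
2. lead-paint assessment 387 days ago vs limit 270 → not met
3. condition 'transports children' holds; playground equipment inspection 290 days ago vs limit 270 → not met
4. emergency drill 81 days ago vs limit 90 → met
5. staff background re-check 202 days ago vs limit 180 → not met
6. staff certified in pediatric first aid 0 < 3 → not met
7. staff certified in CPR 1 < 3 → not met
8. condition 'operates past 7 p.m.' holds; fire-safety inspection 577 days ago vs limit 540 → not met
9. water-quality test 127 days ago vs limit 120 → not met
10. medication administration policy absent → not met
11. state licensing certificate absent → not met
12. condition 'serves infants under 12 months' holds; general liability coverage $1,400,000 < $1,425,000 → not met
Not met: 1, 2, 3, 5, 6, 7, 8, 9, 10, 11, 12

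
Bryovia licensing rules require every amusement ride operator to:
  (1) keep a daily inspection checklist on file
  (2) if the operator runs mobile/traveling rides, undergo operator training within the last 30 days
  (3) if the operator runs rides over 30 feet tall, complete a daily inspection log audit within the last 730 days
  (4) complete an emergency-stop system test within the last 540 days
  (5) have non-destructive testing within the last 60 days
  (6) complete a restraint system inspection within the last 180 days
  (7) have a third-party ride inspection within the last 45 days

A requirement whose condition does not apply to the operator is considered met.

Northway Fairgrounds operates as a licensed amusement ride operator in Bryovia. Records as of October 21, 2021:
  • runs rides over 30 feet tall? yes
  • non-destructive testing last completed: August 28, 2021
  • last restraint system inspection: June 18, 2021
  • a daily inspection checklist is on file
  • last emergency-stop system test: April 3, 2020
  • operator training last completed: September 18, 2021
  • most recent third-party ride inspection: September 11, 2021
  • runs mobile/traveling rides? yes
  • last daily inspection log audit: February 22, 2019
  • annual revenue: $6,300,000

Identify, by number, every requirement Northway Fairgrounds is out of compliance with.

2, 3, 4

1. daily inspection checklist present → met
2. condition 'runs mobile/traveling rides' holds; operator training 33 days ago vs limit 30 → not met
3. condition 'runs rides over 30 feet tall' holds; daily inspection log audit 972 days ago vs limit 730 → not met
4. emergency-stop system test 566 days ago vs limit 540 → not met
5. non-destructive testing 54 days ago vs limit 60 → met
6. restraint system inspection 125 days ago vs limit 180 → met
7. third-party ride inspection 40 days ago vs limit 45 → met
Not met: 2, 3, 4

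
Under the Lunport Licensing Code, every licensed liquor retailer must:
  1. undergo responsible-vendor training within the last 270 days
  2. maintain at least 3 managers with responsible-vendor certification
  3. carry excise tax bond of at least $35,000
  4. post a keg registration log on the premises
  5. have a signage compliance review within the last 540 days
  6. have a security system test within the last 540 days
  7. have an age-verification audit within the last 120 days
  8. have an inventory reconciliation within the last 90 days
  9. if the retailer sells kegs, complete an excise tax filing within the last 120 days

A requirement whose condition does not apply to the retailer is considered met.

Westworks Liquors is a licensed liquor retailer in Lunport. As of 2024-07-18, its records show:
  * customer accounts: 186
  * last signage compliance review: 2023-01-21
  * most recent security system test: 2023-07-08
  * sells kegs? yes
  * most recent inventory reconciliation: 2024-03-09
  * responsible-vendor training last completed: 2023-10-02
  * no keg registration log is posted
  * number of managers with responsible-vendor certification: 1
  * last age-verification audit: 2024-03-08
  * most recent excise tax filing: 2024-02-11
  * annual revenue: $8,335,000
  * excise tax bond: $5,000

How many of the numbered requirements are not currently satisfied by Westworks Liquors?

1. responsible-vendor training 290 days ago vs limit 270 → not met
2. managers with responsible-vendor certification 1 < 3 → not met
3. excise tax bond $5,000 < $35,000 → not met
4. keg registration log absent → not met
5. signage compliance review 544 days ago vs limit 540 → not met
6. security system test 376 days ago vs limit 540 → met
7. age-verification audit 132 days ago vs limit 120 → not met
8. inventory reconciliation 131 days ago vs limit 90 → not met
9. condition 'sells kegs' holds; excise tax filing 158 days ago vs limit 120 → not met
Not met: 8 of 9

8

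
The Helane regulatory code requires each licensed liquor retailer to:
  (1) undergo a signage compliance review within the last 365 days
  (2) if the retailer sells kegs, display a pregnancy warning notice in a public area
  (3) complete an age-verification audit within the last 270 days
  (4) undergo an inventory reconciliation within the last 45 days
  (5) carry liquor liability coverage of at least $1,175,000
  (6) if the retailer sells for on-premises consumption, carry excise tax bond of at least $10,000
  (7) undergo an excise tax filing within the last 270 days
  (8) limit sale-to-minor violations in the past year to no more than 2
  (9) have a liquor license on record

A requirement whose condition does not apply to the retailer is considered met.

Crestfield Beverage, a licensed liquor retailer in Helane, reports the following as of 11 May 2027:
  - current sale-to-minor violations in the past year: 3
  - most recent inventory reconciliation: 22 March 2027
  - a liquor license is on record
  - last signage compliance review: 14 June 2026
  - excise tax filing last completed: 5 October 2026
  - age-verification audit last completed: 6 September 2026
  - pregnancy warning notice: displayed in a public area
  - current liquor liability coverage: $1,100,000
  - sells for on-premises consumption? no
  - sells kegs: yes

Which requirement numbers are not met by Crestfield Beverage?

4, 5, 8

1. signage compliance review 331 days ago vs limit 365 → met
2. condition 'sells kegs' holds; pregnancy warning notice present → met
3. age-verification audit 247 days ago vs limit 270 → met
4. inventory reconciliation 50 days ago vs limit 45 → not met
5. liquor liability coverage $1,100,000 < $1,175,000 → not met
6. condition 'sells for on-premises consumption' does not hold → requirement n/a → met
7. excise tax filing 218 days ago vs limit 270 → met
8. sale-to-minor violations in the past year 3 > 2 → not met
9. liquor license present → met
Not met: 4, 5, 8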